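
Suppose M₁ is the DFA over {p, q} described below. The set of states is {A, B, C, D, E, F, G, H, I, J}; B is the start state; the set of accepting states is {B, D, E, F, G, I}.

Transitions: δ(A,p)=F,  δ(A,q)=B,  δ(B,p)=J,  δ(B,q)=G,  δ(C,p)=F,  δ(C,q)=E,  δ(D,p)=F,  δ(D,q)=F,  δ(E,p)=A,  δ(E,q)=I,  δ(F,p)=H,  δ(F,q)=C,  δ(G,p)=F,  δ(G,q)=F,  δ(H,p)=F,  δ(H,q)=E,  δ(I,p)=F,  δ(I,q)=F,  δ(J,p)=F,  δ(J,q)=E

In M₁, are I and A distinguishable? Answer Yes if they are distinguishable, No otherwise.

Reachable states from the start: {A,B,C,E,F,G,H,I,J}. Unreachable: {D} — drop them.
Start with accepting vs non-accepting: {B,E,F,G,I} | {A,C,H,J}.
On input p, block {B,E,F,G,I} splits into {B,E,F} and {G,I}.
Refine {B,E,F} on symbol q: members go to different blocks, giving {B,E} and {F}.
Stable partition: {B,E} | {A,C,H,J} | {G,I} | {F} — 4 equivalence classes.
I and A end up in different blocks, so they are distinguishable. For instance, the string 'ε' is accepted from only I.

Yes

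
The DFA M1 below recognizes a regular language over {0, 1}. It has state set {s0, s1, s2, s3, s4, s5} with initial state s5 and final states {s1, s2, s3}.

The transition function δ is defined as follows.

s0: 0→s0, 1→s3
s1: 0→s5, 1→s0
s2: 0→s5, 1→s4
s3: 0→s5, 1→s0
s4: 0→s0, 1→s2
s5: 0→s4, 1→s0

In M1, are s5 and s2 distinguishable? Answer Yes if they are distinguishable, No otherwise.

Yes

Reachable states from the start: {s0,s2,s3,s4,s5}. Unreachable: {s1} — drop them.
P0 = {s2,s3} | {s0,s4,s5}.
Split {s0,s4,s5} by δ(·,1) → {s0,s4} and {s5}.
No further refinement is possible. Final partition (3 blocks): {s2,s3} | {s0,s4} | {s5}.
s5 and s2 end up in different blocks, so they are distinguishable. For instance, the string 'ε' is accepted from only s2.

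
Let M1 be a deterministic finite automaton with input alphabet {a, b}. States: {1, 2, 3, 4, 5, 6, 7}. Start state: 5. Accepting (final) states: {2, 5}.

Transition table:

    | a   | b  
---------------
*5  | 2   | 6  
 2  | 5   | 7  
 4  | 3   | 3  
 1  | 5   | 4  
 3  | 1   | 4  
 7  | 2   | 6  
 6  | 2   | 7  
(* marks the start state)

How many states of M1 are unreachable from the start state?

BFS from 5 reaches {2, 5, 6, 7}; the 3 state(s) 1, 3, 4 are never visited.

3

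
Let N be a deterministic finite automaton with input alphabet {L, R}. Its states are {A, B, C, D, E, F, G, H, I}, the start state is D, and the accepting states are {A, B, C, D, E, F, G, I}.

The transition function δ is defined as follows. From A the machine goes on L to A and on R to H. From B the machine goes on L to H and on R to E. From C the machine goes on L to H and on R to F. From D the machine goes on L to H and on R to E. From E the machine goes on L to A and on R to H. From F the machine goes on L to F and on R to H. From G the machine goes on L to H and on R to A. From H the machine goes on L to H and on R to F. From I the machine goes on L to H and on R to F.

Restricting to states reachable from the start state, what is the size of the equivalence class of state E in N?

States {B,C,G,I} cannot be reached from the start state, so discard them.
P0 = {A,D,E,F} | {H}.
On input L, block {A,D,E,F} splits into {A,E,F} and {D}.
No further refinement is possible. Final partition (3 blocks): {A,E,F} | {H} | {D}.
State E belongs to the block {A,E,F}, which has 3 states.

3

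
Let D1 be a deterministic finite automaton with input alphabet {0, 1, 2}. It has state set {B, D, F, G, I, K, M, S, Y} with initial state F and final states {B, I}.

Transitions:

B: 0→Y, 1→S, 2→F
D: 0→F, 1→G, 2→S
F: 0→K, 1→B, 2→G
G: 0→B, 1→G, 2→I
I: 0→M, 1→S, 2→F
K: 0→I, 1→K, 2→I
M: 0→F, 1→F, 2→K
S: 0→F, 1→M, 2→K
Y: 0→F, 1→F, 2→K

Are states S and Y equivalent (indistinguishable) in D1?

First remove the unreachable states {D}; 8 states remain.
Initial partition by acceptance: {B,I} | {F,G,K,M,S,Y}.
Refine {F,G,K,M,S,Y} on symbol 0: members go to different blocks, giving {F,M,S,Y} and {G,K}.
On input 0, block {F,M,S,Y} splits into {M,S,Y} and {F}.
Refine {M,S,Y} on symbol 1: members go to different blocks, giving {M,Y} and {S}.
No further refinement is possible. Final partition (5 blocks): {B,I} | {M,Y} | {G,K} | {F} | {S}.
S and Y end up in different blocks, so they are distinguishable. For instance, the string '11' is accepted from only Y.

No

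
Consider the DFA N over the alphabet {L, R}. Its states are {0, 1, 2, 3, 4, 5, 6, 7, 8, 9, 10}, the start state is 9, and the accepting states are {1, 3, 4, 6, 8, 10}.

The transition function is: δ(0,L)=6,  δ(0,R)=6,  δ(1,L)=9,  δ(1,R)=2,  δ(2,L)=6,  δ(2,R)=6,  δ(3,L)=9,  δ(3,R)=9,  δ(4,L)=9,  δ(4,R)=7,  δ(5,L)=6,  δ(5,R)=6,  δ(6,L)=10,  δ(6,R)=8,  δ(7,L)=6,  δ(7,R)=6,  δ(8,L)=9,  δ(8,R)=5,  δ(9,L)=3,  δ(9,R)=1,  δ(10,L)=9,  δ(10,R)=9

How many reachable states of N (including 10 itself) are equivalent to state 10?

Reachable states from the start: {1,2,3,5,6,8,9,10}. Unreachable: {0,4,7} — drop them.
Start with accepting vs non-accepting: {1,3,6,8,10} | {2,5,9}.
Refine {1,3,6,8,10} on symbol L: members go to different blocks, giving {1,3,8,10} and {6}.
Refine {2,5,9} on symbol L: members go to different blocks, giving {2,5} and {9}.
Split {1,3,8,10} by δ(·,R) → {1,8} and {3,10}.
The partition is now stable with 5 blocks: {1,8} | {2,5} | {6} | {9} | {3,10}.
The equivalence class containing 10 is {3,10}, of size 2.

2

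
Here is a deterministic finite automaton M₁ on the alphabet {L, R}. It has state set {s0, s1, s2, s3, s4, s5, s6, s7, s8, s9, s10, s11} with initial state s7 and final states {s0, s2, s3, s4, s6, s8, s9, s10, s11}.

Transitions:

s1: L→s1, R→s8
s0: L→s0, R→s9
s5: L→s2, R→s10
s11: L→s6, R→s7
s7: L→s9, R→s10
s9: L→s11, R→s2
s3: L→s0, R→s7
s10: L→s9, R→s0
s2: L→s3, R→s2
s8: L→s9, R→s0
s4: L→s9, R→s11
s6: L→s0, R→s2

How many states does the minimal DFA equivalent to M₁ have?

Reachable states from the start: {s0,s2,s3,s6,s7,s9,s10,s11}. Unreachable: {s1,s4,s5,s8} — drop them.
Start with accepting vs non-accepting: {s0,s2,s3,s6,s9,s10,s11} | {s7}.
Split {s0,s2,s3,s6,s9,s10,s11} by δ(·,R) → {s0,s2,s6,s9,s10} and {s3,s11}.
Split {s0,s2,s6,s9,s10} by δ(·,L) → {s0,s6,s10} and {s2,s9}.
Split {s0,s6,s10} by δ(·,L) → {s0,s6} and {s10}.
Stable partition: {s0,s6} | {s7} | {s3,s11} | {s2,s9} | {s10} — 5 equivalence classes.

5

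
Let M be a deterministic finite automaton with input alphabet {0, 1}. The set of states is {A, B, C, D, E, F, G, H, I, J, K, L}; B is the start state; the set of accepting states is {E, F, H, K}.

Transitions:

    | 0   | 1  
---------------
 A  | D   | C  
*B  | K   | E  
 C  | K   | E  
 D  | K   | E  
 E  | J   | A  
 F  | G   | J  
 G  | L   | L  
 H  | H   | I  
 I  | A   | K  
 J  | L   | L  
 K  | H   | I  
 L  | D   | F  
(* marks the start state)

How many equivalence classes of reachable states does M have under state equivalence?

Every state is reachable, so we keep all 12.
Initial partition by acceptance: {E,F,H,K} | {A,B,C,D,G,I,J,L}.
Refine {E,F,H,K} on symbol 0: members go to different blocks, giving {E,F} and {H,K}.
Split {A,B,C,D,G,I,J,L} by δ(·,0) → {A,G,I,J,L} and {B,C,D}.
Split {A,G,I,J,L} by δ(·,0) → {G,I,J} and {A,L}.
Split {E,F} by δ(·,1) → {E} and {F}.
Refine {G,I,J} on symbol 1: members go to different blocks, giving {G,J} and {I}.
Refine {A,L} on symbol 1: members go to different blocks, giving {A} and {L}.
Stable partition: {E} | {G,J} | {H,K} | {B,C,D} | {A} | {F} | {I} | {L} — 8 equivalence classes.

8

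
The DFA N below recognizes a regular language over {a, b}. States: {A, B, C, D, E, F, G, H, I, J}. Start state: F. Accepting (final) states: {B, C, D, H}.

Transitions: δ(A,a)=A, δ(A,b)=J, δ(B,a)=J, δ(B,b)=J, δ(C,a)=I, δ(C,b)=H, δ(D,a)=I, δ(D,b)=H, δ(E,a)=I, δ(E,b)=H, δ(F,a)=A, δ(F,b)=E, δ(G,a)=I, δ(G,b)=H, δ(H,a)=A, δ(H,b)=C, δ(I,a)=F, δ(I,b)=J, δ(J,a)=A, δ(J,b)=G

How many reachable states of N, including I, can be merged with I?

States {B,D} cannot be reached from the start state, so discard them.
P0 = {C,H} | {A,E,F,G,I,J}.
Refine {A,E,F,G,I,J} on symbol b: members go to different blocks, giving {A,F,I,J} and {E,G}.
Split {A,F,I,J} by δ(·,b) → {A,I} and {F,J}.
Split {A,I} by δ(·,a) → {A} and {I}.
Split {C,H} by δ(·,a) → {C} and {H}.
Stable partition: {C} | {A} | {E,G} | {F,J} | {I} | {H} — 6 equivalence classes.
The equivalence class containing I is {I}, of size 1.

1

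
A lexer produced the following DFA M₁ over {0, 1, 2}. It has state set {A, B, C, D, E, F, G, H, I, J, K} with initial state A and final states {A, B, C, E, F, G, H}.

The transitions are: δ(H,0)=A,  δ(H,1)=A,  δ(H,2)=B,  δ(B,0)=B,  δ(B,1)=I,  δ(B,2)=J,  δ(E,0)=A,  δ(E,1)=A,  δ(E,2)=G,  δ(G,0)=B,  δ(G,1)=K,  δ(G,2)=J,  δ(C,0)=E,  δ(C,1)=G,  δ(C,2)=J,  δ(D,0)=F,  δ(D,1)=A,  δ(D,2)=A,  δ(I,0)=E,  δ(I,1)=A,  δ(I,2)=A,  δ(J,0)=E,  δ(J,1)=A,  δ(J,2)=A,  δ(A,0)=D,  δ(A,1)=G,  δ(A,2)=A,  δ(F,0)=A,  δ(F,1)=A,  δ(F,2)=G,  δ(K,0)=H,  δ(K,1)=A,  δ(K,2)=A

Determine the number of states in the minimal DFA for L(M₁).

4

Reachable states from the start: {A,B,D,E,F,G,H,I,J,K}. Unreachable: {C} — drop them.
Start with accepting vs non-accepting: {A,B,E,F,G,H} | {D,I,J,K}.
Refine {A,B,E,F,G,H} on symbol 0: members go to different blocks, giving {B,E,F,G,H} and {A}.
On input 0, block {B,E,F,G,H} splits into {E,F,H} and {B,G}.
Stable partition: {E,F,H} | {D,I,J,K} | {A} | {B,G} — 4 equivalence classes.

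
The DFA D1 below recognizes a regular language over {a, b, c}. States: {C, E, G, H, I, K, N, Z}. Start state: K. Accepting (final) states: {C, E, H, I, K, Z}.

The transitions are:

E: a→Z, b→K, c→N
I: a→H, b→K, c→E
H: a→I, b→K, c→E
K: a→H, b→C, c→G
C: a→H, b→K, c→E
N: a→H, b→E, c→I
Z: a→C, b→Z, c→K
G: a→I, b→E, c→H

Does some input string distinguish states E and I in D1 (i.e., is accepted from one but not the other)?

P0 = {C,E,H,I,K,Z} | {G,N}.
Split {C,E,H,I,K,Z} by δ(·,c) → {C,H,I,Z} and {E,K}.
On input b, block {C,H,I,Z} splits into {C,H,I} and {Z}.
On input a, block {E,K} splits into {K} and {E}.
No further refinement is possible. Final partition (5 blocks): {C,H,I} | {G,N} | {K} | {Z} | {E}.
E and I end up in different blocks, so they are distinguishable. For instance, the string 'c' is accepted from only I.

Yes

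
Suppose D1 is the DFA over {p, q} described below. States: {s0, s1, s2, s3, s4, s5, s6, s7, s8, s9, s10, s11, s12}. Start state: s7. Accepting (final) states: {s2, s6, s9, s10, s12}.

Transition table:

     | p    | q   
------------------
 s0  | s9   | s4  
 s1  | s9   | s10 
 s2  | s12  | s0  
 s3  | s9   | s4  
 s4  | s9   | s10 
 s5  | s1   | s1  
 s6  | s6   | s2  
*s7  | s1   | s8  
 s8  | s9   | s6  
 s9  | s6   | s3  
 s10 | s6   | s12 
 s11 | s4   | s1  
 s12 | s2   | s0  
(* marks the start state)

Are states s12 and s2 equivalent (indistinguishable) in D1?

States {s5,s11} cannot be reached from the start state, so discard them.
P0 = {s2,s6,s9,s10,s12} | {s0,s1,s3,s4,s7,s8}.
Split {s2,s6,s9,s10,s12} by δ(·,q) → {s2,s9,s12} and {s6,s10}.
Split {s2,s9,s12} by δ(·,p) → {s2,s12} and {s9}.
On input p, block {s0,s1,s3,s4,s7,s8} splits into {s0,s1,s3,s4,s8} and {s7}.
Refine {s0,s1,s3,s4,s8} on symbol q: members go to different blocks, giving {s1,s4,s8} and {s0,s3}.
No further refinement is possible. Final partition (6 blocks): {s2,s12} | {s1,s4,s8} | {s6,s10} | {s9} | {s7} | {s0,s3}.
s12 and s2 lie in the same block of the stable partition, so they are equivalent — no string distinguishes them.

Yes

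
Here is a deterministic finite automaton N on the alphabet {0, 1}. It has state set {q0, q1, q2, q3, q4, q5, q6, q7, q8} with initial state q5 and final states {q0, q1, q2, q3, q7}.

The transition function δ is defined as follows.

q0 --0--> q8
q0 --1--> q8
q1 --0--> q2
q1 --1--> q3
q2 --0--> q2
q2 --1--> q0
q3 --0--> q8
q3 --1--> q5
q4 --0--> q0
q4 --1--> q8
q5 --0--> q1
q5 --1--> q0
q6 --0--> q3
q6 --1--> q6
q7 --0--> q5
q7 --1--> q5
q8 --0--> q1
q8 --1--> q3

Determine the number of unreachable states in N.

Starting at q5 and following transitions, the reachable set is {q0, q1, q2, q3, q5, q8}. That leaves q4, q6, q7 unreachable — 3 in total.

3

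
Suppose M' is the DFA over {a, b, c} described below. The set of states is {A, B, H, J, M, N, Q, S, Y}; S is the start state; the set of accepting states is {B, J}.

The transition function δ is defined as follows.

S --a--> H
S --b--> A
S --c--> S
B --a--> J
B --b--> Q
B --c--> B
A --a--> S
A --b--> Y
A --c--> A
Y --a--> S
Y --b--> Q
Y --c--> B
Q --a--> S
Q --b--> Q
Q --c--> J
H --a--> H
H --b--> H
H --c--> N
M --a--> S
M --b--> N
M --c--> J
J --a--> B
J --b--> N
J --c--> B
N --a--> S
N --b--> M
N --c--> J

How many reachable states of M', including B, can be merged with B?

2

Every state is reachable, so we keep all 9.
Start with accepting vs non-accepting: {B,J} | {A,H,M,N,Q,S,Y}.
On input c, block {A,H,M,N,Q,S,Y} splits into {M,N,Q,Y} and {A,H,S}.
On input b, block {A,H,S} splits into {H,S} and {A}.
Split {H,S} by δ(·,b) → {H} and {S}.
The partition is now stable with 5 blocks: {B,J} | {M,N,Q,Y} | {H} | {A} | {S}.
The equivalence class containing B is {B,J}, of size 2.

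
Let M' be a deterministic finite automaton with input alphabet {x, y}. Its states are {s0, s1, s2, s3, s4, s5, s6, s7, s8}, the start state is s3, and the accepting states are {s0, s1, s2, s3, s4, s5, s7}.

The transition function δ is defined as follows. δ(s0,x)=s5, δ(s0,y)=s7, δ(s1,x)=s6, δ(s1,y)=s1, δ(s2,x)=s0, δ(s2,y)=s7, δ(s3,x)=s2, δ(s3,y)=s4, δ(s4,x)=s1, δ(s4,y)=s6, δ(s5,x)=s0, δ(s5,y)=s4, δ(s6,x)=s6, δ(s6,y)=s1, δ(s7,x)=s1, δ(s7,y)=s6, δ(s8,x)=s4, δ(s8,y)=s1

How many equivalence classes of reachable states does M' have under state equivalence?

4

First remove the unreachable states {s8}; 8 states remain.
Start with accepting vs non-accepting: {s0,s1,s2,s3,s4,s5,s7} | {s6}.
On input x, block {s0,s1,s2,s3,s4,s5,s7} splits into {s0,s2,s3,s4,s5,s7} and {s1}.
On input x, block {s0,s2,s3,s4,s5,s7} splits into {s0,s2,s3,s5} and {s4,s7}.
The partition is now stable with 4 blocks: {s0,s2,s3,s5} | {s6} | {s1} | {s4,s7}.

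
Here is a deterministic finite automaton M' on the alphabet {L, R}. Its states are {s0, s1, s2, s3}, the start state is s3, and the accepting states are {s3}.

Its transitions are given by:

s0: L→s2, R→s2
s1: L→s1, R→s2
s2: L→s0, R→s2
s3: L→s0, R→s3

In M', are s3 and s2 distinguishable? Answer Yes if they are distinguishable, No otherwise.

Yes

States {s1} cannot be reached from the start state, so discard them.
P0 = {s3} | {s0,s2}.
The partition is now stable with 2 blocks: {s3} | {s0,s2}.
s3 and s2 end up in different blocks, so they are distinguishable. For instance, the string 'ε' is accepted from only s3.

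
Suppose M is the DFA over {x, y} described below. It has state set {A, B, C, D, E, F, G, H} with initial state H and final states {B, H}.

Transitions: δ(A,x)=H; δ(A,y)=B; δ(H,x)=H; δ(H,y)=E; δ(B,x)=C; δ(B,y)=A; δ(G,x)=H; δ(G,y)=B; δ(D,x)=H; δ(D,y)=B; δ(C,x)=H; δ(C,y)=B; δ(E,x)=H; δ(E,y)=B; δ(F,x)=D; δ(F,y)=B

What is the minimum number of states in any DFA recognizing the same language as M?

States {D,F,G} cannot be reached from the start state, so discard them.
Initial partition by acceptance: {B,H} | {A,C,E}.
Split {B,H} by δ(·,x) → {B} and {H}.
The partition is now stable with 3 blocks: {B} | {A,C,E} | {H}.

3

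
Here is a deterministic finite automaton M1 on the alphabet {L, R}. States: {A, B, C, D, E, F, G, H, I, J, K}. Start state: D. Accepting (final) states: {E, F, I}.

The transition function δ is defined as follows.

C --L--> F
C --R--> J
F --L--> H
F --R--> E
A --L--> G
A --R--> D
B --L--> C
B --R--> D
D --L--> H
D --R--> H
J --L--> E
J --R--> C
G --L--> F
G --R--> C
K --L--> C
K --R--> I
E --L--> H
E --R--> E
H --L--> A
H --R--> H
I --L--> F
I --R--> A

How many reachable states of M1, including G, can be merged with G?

3

First remove the unreachable states {B,I,K}; 8 states remain.
P0 = {E,F} | {A,C,D,G,H,J}.
Refine {A,C,D,G,H,J} on symbol L: members go to different blocks, giving {A,D,H} and {C,G,J}.
On input L, block {A,D,H} splits into {D,H} and {A}.
On input L, block {D,H} splits into {D} and {H}.
The partition is now stable with 5 blocks: {E,F} | {D} | {C,G,J} | {A} | {H}.
State G belongs to the block {C,G,J}, which has 3 states.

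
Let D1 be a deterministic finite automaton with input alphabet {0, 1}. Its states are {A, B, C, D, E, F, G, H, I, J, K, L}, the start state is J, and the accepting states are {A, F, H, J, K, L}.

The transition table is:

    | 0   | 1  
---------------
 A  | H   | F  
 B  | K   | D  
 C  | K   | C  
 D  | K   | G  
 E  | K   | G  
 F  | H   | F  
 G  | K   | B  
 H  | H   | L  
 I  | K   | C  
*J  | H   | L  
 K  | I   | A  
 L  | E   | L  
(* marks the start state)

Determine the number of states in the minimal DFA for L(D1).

Every state is reachable, so we keep all 12.
Initial partition by acceptance: {A,F,H,J,K,L} | {B,C,D,E,G,I}.
On input 0, block {A,F,H,J,K,L} splits into {A,F,H,J} and {K,L}.
On input 1, block {A,F,H,J} splits into {A,F} and {H,J}.
Refine {K,L} on symbol 1: members go to different blocks, giving {K} and {L}.
Stable partition: {A,F} | {B,C,D,E,G,I} | {K} | {H,J} | {L} — 5 equivalence classes.

5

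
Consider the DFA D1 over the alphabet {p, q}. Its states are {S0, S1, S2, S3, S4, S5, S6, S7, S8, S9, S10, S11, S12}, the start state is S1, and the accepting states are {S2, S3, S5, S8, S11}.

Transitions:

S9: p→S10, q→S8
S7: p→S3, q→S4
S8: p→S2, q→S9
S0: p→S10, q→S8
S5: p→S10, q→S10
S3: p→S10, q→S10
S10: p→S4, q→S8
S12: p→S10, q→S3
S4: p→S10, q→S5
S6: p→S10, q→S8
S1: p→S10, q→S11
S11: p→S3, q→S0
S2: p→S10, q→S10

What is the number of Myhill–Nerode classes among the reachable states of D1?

States {S6,S7,S12} cannot be reached from the start state, so discard them.
Start with accepting vs non-accepting: {S2,S3,S5,S8,S11} | {S0,S1,S4,S9,S10}.
Split {S2,S3,S5,S8,S11} by δ(·,p) → {S2,S3,S5} and {S8,S11}.
Split {S0,S1,S4,S9,S10} by δ(·,q) → {S0,S1,S9,S10} and {S4}.
Refine {S0,S1,S9,S10} on symbol p: members go to different blocks, giving {S0,S1,S9} and {S10}.
The partition is now stable with 5 blocks: {S2,S3,S5} | {S0,S1,S9} | {S8,S11} | {S4} | {S10}.

5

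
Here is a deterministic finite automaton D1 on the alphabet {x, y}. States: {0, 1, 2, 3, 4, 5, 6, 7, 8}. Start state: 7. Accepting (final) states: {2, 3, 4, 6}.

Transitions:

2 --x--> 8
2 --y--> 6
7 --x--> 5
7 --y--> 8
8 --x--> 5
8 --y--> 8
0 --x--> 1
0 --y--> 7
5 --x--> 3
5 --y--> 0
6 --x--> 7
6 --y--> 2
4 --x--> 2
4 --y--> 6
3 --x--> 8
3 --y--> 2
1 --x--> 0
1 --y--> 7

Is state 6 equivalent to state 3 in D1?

First remove the unreachable states {4}; 8 states remain.
P0 = {2,3,6} | {0,1,5,7,8}.
Refine {0,1,5,7,8} on symbol x: members go to different blocks, giving {0,1,7,8} and {5}.
Refine {0,1,7,8} on symbol x: members go to different blocks, giving {0,1} and {7,8}.
The partition is now stable with 4 blocks: {2,3,6} | {0,1} | {5} | {7,8}.
6 and 3 lie in the same block of the stable partition, so they are equivalent — no string distinguishes them.

Yes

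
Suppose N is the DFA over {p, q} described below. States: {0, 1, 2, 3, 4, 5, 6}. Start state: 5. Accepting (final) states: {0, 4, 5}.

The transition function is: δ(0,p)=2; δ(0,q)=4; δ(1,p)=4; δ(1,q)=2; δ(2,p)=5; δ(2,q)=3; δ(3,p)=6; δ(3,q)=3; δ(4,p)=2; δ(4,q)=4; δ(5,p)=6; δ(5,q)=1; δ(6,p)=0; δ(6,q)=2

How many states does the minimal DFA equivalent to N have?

Every state is reachable, so we keep all 7.
Initial partition by acceptance: {0,4,5} | {1,2,3,6}.
Refine {0,4,5} on symbol q: members go to different blocks, giving {0,4} and {5}.
Split {1,2,3,6} by δ(·,p) → {1,6} and {2} and {3}.
Stable partition: {0,4} | {1,6} | {5} | {2} | {3} — 5 equivalence classes.

5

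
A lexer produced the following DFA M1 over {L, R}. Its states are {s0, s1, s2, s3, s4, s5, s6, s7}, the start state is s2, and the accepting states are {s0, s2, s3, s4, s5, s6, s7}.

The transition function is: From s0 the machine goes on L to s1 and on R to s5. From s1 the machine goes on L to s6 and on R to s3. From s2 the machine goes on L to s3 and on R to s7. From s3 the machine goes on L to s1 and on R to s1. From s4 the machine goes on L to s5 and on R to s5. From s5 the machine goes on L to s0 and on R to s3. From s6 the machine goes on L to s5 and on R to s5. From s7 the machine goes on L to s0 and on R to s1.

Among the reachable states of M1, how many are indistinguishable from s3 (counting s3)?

1

Reachable states from the start: {s0,s1,s2,s3,s5,s6,s7}. Unreachable: {s4} — drop them.
Initial partition by acceptance: {s0,s2,s3,s5,s6,s7} | {s1}.
Split {s0,s2,s3,s5,s6,s7} by δ(·,L) → {s2,s5,s6,s7} and {s0,s3}.
Split {s2,s5,s6,s7} by δ(·,L) → {s2,s5,s7} and {s6}.
On input R, block {s2,s5,s7} splits into {s2} and {s5} and {s7}.
Split {s0,s3} by δ(·,R) → {s0} and {s3}.
Stable partition: {s2} | {s1} | {s0} | {s6} | {s5} | {s7} | {s3} — 7 equivalence classes.
State s3 belongs to the block {s3}, which has 1 states.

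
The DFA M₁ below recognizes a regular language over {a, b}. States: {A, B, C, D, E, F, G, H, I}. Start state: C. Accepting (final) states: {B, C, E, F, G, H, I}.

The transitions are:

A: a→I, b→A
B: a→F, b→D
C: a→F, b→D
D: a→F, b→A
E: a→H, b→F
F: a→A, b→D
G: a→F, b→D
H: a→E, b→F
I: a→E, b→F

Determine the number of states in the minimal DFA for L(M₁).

States {B,G} cannot be reached from the start state, so discard them.
Start with accepting vs non-accepting: {C,E,F,H,I} | {A,D}.
On input a, block {C,E,F,H,I} splits into {C,E,H,I} and {F}.
On input a, block {C,E,H,I} splits into {E,H,I} and {C}.
Split {A,D} by δ(·,a) → {A} and {D}.
Stable partition: {E,H,I} | {A} | {F} | {C} | {D} — 5 equivalence classes.

5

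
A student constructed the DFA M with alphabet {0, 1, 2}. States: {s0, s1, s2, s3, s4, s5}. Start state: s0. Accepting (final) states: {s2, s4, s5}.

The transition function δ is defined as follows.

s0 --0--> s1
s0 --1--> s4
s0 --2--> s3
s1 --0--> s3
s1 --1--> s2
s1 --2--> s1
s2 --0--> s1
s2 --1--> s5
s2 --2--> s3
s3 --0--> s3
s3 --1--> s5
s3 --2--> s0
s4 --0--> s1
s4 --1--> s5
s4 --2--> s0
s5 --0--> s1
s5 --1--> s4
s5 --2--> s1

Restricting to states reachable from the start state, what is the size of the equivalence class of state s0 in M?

3

All states are reachable from the start state.
P0 = {s2,s4,s5} | {s0,s1,s3}.
No further refinement is possible. Final partition (2 blocks): {s2,s4,s5} | {s0,s1,s3}.
The equivalence class containing s0 is {s0,s1,s3}, of size 3.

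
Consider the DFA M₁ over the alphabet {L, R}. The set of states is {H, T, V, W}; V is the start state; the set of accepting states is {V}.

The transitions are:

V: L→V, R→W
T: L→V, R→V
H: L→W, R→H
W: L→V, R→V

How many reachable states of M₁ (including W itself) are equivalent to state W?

Reachable states from the start: {V,W}. Unreachable: {H,T} — drop them.
Initial partition by acceptance: {V} | {W}.
Stable partition: {V} | {W} — 2 equivalence classes.
The equivalence class containing W is {W}, of size 1.

1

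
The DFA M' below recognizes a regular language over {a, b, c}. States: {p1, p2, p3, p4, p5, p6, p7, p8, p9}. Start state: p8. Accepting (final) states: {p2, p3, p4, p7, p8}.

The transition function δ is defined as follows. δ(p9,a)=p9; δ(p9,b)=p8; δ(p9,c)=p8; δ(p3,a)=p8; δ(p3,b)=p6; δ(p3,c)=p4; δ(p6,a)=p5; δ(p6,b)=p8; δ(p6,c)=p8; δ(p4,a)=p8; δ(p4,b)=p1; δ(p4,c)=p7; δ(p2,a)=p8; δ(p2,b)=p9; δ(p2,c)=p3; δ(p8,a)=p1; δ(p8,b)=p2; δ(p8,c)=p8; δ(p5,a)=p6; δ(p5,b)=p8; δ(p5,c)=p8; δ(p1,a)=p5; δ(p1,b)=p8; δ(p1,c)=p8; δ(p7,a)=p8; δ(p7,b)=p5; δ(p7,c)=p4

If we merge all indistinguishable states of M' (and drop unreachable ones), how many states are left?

Start with accepting vs non-accepting: {p2,p3,p4,p7,p8} | {p1,p5,p6,p9}.
Split {p2,p3,p4,p7,p8} by δ(·,a) → {p2,p3,p4,p7} and {p8}.
No further refinement is possible. Final partition (3 blocks): {p2,p3,p4,p7} | {p1,p5,p6,p9} | {p8}.

3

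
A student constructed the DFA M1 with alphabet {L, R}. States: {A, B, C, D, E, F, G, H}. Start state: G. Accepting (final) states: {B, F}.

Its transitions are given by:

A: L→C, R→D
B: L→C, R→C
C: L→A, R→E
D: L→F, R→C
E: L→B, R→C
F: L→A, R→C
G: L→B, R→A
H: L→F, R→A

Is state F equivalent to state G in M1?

Reachable states from the start: {A,B,C,D,E,F,G}. Unreachable: {H} — drop them.
P0 = {B,F} | {A,C,D,E,G}.
Split {A,C,D,E,G} by δ(·,L) → {D,E,G} and {A,C}.
The partition is now stable with 3 blocks: {B,F} | {D,E,G} | {A,C}.
F and G end up in different blocks, so they are distinguishable. For instance, the string 'ε' is accepted from only F.

No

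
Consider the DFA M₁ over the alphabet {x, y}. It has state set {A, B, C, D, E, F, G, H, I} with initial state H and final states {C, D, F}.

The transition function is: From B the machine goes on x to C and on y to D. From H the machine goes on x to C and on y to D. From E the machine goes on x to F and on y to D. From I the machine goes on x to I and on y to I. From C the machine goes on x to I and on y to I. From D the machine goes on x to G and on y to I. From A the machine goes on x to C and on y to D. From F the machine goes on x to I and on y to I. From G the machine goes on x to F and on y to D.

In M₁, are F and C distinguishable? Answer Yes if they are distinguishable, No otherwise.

No

States {A,B,E} cannot be reached from the start state, so discard them.
Initial partition by acceptance: {C,D,F} | {G,H,I}.
Split {G,H,I} by δ(·,x) → {G,H} and {I}.
Refine {C,D,F} on symbol x: members go to different blocks, giving {C,F} and {D}.
No further refinement is possible. Final partition (4 blocks): {C,F} | {G,H} | {I} | {D}.
F and C lie in the same block of the stable partition, so they are equivalent — no string distinguishes them.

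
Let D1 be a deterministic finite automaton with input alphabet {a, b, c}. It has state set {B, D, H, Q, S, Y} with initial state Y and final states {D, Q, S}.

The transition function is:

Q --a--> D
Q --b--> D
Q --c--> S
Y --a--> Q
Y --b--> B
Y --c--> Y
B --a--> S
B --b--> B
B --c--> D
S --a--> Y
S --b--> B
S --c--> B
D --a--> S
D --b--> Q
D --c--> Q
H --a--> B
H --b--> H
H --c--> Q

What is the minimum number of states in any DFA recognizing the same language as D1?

First remove the unreachable states {H}; 5 states remain.
Initial partition by acceptance: {D,Q,S} | {B,Y}.
Split {D,Q,S} by δ(·,a) → {D,Q} and {S}.
Split {D,Q} by δ(·,a) → {D} and {Q}.
Refine {B,Y} on symbol a: members go to different blocks, giving {Y} and {B}.
No further refinement is possible. Final partition (5 blocks): {D} | {Y} | {S} | {Q} | {B}.

5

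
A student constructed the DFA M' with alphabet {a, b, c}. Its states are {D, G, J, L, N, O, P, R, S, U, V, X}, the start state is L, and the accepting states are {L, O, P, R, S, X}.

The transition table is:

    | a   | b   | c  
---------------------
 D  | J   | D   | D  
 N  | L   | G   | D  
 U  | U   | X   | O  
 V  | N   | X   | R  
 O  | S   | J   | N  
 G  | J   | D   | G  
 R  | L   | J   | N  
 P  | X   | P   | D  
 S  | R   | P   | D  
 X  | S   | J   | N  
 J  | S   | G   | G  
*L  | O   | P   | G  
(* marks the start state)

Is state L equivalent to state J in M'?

No

States {U,V} cannot be reached from the start state, so discard them.
Initial partition by acceptance: {L,O,P,R,S,X} | {D,G,J,N}.
Split {L,O,P,R,S,X} by δ(·,b) → {O,R,X} and {L,P,S}.
Split {D,G,J,N} by δ(·,a) → {J,N} and {D,G}.
Stable partition: {O,R,X} | {J,N} | {L,P,S} | {D,G} — 4 equivalence classes.
L and J end up in different blocks, so they are distinguishable. For instance, the string 'ε' is accepted from only L.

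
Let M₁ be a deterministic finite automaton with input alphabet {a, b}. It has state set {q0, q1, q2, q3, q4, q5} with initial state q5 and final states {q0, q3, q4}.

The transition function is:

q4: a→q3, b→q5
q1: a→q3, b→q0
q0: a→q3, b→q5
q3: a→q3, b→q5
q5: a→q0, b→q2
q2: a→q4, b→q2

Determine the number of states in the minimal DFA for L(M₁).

First remove the unreachable states {q1}; 5 states remain.
Start with accepting vs non-accepting: {q0,q3,q4} | {q2,q5}.
Stable partition: {q0,q3,q4} | {q2,q5} — 2 equivalence classes.

2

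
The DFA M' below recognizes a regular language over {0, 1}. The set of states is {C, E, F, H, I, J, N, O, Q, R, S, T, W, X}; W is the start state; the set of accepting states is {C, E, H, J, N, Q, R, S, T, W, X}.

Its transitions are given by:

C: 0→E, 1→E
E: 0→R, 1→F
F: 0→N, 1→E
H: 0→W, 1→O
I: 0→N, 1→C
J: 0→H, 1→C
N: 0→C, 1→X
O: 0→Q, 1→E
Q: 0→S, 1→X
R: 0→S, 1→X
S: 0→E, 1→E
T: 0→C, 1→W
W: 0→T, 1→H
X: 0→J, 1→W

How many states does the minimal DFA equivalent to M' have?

9

First remove the unreachable states {I}; 13 states remain.
Initial partition by acceptance: {C,E,H,J,N,Q,R,S,T,W,X} | {F,O}.
Split {C,E,H,J,N,Q,R,S,T,W,X} by δ(·,1) → {C,J,N,Q,R,S,T,W,X} and {E,H}.
On input 0, block {C,J,N,Q,R,S,T,W,X} splits into {N,Q,R,T,W,X} and {C,J,S}.
Refine {N,Q,R,T,W,X} on symbol 0: members go to different blocks, giving {N,Q,R,T,X} and {W}.
Refine {N,Q,R,T,X} on symbol 1: members go to different blocks, giving {N,Q,R} and {T,X}.
Split {E,H} by δ(·,0) → {E} and {H}.
On input 0, block {C,J,S} splits into {C,S} and {J}.
On input 0, block {T,X} splits into {X} and {T}.
No further refinement is possible. Final partition (9 blocks): {N,Q,R} | {F,O} | {E} | {C,S} | {W} | {X} | {H} | {J} | {T}.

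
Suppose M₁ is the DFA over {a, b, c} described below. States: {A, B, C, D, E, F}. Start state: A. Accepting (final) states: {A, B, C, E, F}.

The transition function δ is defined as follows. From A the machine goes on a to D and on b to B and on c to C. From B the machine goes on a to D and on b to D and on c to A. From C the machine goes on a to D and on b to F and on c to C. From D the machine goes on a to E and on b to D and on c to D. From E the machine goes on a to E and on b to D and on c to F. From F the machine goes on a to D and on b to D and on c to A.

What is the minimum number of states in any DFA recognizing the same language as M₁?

Start with accepting vs non-accepting: {A,B,C,E,F} | {D}.
Split {A,B,C,E,F} by δ(·,a) → {A,B,C,F} and {E}.
Split {A,B,C,F} by δ(·,b) → {A,C} and {B,F}.
The partition is now stable with 4 blocks: {A,C} | {D} | {E} | {B,F}.

4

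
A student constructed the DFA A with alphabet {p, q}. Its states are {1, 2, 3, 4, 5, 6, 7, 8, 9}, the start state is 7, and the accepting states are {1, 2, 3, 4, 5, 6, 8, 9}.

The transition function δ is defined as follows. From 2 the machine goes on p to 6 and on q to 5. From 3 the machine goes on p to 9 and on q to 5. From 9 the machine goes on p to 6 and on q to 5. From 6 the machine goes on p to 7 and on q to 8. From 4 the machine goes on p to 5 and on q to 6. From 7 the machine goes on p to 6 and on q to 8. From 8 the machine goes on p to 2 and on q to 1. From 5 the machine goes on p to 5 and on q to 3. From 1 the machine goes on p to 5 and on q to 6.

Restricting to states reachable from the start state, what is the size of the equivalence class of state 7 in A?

First remove the unreachable states {4}; 8 states remain.
Start with accepting vs non-accepting: {1,2,3,5,6,8,9} | {7}.
Refine {1,2,3,5,6,8,9} on symbol p: members go to different blocks, giving {1,2,3,5,8,9} and {6}.
Refine {1,2,3,5,8,9} on symbol p: members go to different blocks, giving {1,3,5,8} and {2,9}.
On input p, block {1,3,5,8} splits into {1,5} and {3,8}.
On input q, block {1,5} splits into {1} and {5}.
On input q, block {3,8} splits into {3} and {8}.
The partition is now stable with 7 blocks: {1} | {7} | {6} | {2,9} | {3} | {5} | {8}.
The equivalence class containing 7 is {7}, of size 1.

1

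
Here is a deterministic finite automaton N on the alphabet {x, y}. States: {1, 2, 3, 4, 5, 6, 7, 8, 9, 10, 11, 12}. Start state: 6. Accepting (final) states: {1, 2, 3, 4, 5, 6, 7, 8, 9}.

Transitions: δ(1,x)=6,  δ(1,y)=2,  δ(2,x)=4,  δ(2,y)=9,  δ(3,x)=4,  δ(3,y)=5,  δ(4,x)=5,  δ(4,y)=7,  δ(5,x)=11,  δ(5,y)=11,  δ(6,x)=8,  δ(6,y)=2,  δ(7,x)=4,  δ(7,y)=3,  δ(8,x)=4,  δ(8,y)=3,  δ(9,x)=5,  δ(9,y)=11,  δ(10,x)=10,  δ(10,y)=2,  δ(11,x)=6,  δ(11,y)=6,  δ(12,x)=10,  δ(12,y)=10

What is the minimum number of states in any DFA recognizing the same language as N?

Reachable states from the start: {2,3,4,5,6,7,8,9,11}. Unreachable: {1,10,12} — drop them.
Initial partition by acceptance: {2,3,4,5,6,7,8,9} | {11}.
Split {2,3,4,5,6,7,8,9} by δ(·,x) → {2,3,4,6,7,8,9} and {5}.
Refine {2,3,4,6,7,8,9} on symbol x: members go to different blocks, giving {2,3,6,7,8} and {4,9}.
Refine {2,3,6,7,8} on symbol x: members go to different blocks, giving {2,3,7,8} and {6}.
Refine {2,3,7,8} on symbol y: members go to different blocks, giving {7,8} and {2} and {3}.
Refine {4,9} on symbol y: members go to different blocks, giving {4} and {9}.
No further refinement is possible. Final partition (8 blocks): {7,8} | {11} | {5} | {4} | {6} | {2} | {3} | {9}.

8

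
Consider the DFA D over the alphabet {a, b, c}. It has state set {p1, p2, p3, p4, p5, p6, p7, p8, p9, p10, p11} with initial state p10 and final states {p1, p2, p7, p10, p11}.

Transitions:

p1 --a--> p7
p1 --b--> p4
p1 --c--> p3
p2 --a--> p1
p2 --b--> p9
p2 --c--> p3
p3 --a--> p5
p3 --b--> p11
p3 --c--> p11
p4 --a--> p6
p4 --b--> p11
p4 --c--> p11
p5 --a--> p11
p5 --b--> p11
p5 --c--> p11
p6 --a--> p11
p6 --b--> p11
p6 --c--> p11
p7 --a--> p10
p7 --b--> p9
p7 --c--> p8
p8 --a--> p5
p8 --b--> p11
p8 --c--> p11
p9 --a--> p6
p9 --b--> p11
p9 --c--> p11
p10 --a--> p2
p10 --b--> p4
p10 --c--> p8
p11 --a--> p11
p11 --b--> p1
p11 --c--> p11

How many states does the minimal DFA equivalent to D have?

4

All states are reachable from the start state.
Start with accepting vs non-accepting: {p1,p2,p7,p10,p11} | {p3,p4,p5,p6,p8,p9}.
Split {p1,p2,p7,p10,p11} by δ(·,b) → {p1,p2,p7,p10} and {p11}.
On input a, block {p3,p4,p5,p6,p8,p9} splits into {p3,p4,p8,p9} and {p5,p6}.
Stable partition: {p1,p2,p7,p10} | {p3,p4,p8,p9} | {p11} | {p5,p6} — 4 equivalence classes.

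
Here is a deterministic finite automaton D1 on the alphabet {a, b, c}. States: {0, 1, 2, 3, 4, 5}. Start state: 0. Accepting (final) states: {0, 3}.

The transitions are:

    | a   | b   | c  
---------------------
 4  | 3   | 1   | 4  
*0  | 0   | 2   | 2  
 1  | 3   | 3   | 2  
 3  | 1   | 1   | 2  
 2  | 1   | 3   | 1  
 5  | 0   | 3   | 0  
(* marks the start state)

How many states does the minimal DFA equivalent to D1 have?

States {4,5} cannot be reached from the start state, so discard them.
Initial partition by acceptance: {0,3} | {1,2}.
Refine {0,3} on symbol a: members go to different blocks, giving {0} and {3}.
Refine {1,2} on symbol a: members go to different blocks, giving {1} and {2}.
No further refinement is possible. Final partition (4 blocks): {0} | {1} | {3} | {2}.

4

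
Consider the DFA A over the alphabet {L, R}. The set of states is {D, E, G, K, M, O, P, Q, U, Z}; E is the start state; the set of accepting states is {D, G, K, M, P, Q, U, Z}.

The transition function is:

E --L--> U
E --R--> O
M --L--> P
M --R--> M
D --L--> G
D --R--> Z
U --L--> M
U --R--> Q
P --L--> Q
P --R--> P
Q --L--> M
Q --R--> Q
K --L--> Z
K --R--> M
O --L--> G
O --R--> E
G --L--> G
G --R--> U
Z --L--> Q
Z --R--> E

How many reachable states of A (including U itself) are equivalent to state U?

5

States {D,K,Z} cannot be reached from the start state, so discard them.
P0 = {G,M,P,Q,U} | {E,O}.
No further refinement is possible. Final partition (2 blocks): {G,M,P,Q,U} | {E,O}.
State U belongs to the block {G,M,P,Q,U}, which has 5 states.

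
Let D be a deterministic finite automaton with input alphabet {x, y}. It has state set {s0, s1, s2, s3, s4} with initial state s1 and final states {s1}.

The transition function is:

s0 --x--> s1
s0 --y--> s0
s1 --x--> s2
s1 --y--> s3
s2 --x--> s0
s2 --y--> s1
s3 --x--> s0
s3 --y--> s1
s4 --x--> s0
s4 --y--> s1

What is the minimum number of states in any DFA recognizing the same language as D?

First remove the unreachable states {s4}; 4 states remain.
Start with accepting vs non-accepting: {s1} | {s0,s2,s3}.
On input x, block {s0,s2,s3} splits into {s2,s3} and {s0}.
The partition is now stable with 3 blocks: {s1} | {s2,s3} | {s0}.

3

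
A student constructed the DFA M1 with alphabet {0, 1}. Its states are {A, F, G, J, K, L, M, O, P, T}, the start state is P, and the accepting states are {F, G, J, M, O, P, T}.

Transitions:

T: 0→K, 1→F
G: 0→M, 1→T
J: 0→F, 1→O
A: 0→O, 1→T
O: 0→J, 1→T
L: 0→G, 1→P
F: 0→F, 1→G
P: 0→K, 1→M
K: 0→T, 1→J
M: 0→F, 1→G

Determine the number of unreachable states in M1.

2

BFS from P reaches {F, G, J, K, M, O, P, T}; the 2 state(s) A, L are never visited.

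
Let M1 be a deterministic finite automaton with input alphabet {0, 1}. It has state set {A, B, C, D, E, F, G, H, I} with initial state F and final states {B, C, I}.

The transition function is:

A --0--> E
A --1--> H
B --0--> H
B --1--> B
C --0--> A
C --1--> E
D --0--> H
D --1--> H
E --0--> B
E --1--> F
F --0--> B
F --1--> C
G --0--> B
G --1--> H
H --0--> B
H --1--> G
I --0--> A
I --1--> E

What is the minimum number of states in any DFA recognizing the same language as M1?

First remove the unreachable states {D,I}; 7 states remain.
P0 = {B,C} | {A,E,F,G,H}.
Refine {B,C} on symbol 1: members go to different blocks, giving {B} and {C}.
On input 0, block {A,E,F,G,H} splits into {E,F,G,H} and {A}.
Split {E,F,G,H} by δ(·,1) → {E,G,H} and {F}.
On input 1, block {E,G,H} splits into {G,H} and {E}.
Stable partition: {B} | {G,H} | {C} | {A} | {F} | {E} — 6 equivalence classes.

6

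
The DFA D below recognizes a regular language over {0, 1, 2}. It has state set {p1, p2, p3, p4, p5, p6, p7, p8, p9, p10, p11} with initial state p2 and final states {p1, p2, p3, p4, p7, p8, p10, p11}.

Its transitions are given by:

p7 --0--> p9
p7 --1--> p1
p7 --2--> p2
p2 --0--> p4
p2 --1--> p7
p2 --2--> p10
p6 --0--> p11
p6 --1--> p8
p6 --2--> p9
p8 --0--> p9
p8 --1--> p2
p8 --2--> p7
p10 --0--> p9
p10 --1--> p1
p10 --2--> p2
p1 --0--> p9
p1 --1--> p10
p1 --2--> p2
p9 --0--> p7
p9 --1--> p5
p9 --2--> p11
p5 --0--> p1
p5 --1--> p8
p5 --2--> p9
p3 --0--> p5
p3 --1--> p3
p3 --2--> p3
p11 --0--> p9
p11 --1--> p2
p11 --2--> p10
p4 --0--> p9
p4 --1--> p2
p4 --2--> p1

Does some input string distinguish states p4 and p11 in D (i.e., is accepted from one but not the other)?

Reachable states from the start: {p1,p2,p4,p5,p7,p8,p9,p10,p11}. Unreachable: {p3,p6} — drop them.
Initial partition by acceptance: {p1,p2,p4,p7,p8,p10,p11} | {p5,p9}.
Split {p1,p2,p4,p7,p8,p10,p11} by δ(·,0) → {p1,p4,p7,p8,p10,p11} and {p2}.
Refine {p1,p4,p7,p8,p10,p11} on symbol 1: members go to different blocks, giving {p1,p7,p10} and {p4,p8,p11}.
Split {p5,p9} by δ(·,1) → {p5} and {p9}.
Stable partition: {p1,p7,p10} | {p5} | {p2} | {p4,p8,p11} | {p9} — 5 equivalence classes.
p4 and p11 lie in the same block of the stable partition, so they are equivalent — no string distinguishes them.

No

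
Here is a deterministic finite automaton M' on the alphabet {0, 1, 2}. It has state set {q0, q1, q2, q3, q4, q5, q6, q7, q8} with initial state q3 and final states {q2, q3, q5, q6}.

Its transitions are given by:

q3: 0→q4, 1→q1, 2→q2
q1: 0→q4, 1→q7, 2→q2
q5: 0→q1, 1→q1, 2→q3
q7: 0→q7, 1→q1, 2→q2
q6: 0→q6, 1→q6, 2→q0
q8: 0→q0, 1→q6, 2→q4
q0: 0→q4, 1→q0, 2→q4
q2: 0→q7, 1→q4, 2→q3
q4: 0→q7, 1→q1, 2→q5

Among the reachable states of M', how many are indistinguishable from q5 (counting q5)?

3

States {q0,q6,q8} cannot be reached from the start state, so discard them.
Start with accepting vs non-accepting: {q2,q3,q5} | {q1,q4,q7}.
No further refinement is possible. Final partition (2 blocks): {q2,q3,q5} | {q1,q4,q7}.
The equivalence class containing q5 is {q2,q3,q5}, of size 3.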